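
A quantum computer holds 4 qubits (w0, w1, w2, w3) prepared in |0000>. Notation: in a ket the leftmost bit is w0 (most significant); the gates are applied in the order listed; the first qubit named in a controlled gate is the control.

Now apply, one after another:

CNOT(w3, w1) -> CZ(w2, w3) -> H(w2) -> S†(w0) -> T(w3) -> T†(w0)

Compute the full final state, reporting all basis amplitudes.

The final amplitudes are sqrt(2)/2 on |0000>, sqrt(2)/2 on |0010>, and 0 on every other basis state.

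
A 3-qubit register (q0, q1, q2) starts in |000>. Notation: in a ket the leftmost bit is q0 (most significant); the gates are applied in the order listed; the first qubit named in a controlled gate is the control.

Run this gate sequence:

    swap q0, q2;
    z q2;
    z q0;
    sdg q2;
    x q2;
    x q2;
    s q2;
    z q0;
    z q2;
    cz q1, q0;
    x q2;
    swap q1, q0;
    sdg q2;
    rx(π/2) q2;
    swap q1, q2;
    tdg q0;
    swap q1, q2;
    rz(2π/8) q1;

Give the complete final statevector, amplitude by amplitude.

After the circuit, the state carries amplitude sqrt(2)*exp(7*I*pi/8)/2 on |000>, -sqrt(2)*exp(3*I*pi/8)/2 on |001>, and 0 on every other basis state. Key observation: gates 2-9 undo each other exactly, leaving only the rest of the circuit to track.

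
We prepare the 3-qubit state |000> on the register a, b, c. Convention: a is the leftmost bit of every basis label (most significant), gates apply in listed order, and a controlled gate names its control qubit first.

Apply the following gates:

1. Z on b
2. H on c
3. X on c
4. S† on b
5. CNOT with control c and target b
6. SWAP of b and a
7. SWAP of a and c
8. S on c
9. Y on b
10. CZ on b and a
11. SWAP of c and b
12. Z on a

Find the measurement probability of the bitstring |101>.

Outcome |101> occurs with probability 0.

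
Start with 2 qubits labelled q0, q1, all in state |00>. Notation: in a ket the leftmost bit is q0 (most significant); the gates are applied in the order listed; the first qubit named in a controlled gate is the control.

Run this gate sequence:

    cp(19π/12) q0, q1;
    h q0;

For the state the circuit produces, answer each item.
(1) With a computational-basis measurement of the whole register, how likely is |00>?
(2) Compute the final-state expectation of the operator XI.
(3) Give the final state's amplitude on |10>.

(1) A full measurement returns |00> with probability 1/2.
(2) The expectation value of XI is 1.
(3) The amplitude on |10> is sqrt(2)/2.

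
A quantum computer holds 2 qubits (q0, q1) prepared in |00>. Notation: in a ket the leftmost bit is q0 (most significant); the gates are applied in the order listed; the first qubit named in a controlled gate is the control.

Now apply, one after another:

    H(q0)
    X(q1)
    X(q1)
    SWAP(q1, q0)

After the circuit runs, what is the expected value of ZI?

The observable ZI averages to 1. Key observation: gates 2-3 undo each other exactly, leaving only the rest of the circuit to track.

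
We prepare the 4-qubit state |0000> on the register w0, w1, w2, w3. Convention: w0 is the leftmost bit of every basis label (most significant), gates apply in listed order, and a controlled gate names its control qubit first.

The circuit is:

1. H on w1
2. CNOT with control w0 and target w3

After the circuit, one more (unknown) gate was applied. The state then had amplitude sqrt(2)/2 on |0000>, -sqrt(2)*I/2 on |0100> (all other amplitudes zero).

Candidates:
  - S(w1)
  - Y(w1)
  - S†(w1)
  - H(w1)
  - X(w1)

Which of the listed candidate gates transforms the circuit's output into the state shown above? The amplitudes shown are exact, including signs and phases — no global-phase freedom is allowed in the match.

The applied gate was S†(w1).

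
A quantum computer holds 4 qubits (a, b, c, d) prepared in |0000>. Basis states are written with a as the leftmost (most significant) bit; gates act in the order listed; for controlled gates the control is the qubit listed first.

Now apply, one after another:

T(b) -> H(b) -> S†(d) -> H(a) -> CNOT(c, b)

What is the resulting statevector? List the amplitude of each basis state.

After the circuit, the state carries amplitude 1/2 on |0000>, 1/2 on |0100>, 1/2 on |1000>, 1/2 on |1100>, and 0 on every other basis state.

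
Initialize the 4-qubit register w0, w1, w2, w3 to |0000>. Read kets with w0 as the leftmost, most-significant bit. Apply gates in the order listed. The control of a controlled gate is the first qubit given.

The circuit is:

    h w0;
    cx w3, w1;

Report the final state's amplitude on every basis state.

The final amplitudes are sqrt(2)/2 on |0000>, sqrt(2)/2 on |1000>, and 0 on every other basis state.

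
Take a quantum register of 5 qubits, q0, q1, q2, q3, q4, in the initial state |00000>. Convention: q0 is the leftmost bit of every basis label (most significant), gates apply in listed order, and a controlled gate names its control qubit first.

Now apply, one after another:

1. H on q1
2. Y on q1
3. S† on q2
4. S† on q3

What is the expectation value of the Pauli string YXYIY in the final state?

The expectation value of YXYIY is 0.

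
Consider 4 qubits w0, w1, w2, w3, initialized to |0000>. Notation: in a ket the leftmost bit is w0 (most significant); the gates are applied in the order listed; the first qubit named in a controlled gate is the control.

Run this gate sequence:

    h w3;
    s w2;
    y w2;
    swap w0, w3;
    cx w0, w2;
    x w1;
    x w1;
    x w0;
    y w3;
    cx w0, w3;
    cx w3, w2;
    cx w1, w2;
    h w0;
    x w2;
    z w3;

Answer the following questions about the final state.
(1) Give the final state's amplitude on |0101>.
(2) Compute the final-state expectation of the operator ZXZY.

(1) The amplitude on |0101> is 0.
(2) In the final state, ZXZY has expectation 0.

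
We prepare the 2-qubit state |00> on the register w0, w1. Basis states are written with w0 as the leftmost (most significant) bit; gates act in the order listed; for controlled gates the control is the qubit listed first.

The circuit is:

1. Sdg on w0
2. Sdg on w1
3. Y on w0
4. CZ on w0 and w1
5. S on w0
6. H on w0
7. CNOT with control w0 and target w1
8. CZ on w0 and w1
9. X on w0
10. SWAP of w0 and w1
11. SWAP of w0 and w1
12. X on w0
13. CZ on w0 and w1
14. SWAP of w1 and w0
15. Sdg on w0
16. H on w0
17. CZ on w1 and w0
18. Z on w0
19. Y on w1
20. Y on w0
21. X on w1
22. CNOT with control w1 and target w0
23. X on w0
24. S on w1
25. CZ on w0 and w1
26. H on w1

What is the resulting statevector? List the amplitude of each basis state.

After the circuit, the state carries amplitude sqrt(2)/2 on |00>, 0 on |01>, 0 on |10>, sqrt(2)/2 on |11>. Key observation: steps 8-13 multiply out to the identity, so the circuit reduces to the remaining gates.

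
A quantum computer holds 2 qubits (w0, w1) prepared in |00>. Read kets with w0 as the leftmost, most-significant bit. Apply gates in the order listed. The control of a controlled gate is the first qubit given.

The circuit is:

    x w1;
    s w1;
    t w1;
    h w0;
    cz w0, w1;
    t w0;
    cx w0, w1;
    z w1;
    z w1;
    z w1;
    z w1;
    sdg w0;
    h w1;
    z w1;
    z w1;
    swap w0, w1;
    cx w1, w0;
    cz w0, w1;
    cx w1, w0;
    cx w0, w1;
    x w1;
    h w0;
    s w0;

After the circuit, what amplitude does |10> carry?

The final state's coefficient on |10> equals sqrt(2)*(-1 - exp(I*pi/4))/4. Key observation: the block from step 8 through step 11 cancels to the identity and can be dropped.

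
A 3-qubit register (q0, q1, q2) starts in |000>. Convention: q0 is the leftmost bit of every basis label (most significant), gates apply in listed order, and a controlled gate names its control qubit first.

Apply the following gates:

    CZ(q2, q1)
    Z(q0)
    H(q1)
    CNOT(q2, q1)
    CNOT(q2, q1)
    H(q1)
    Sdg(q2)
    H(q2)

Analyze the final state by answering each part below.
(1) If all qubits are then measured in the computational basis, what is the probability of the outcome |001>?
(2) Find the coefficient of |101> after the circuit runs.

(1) Outcome |001> occurs with probability 1/2. Key observation: steps 3-6 multiply out to the identity, so the circuit reduces to the remaining gates.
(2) |101> carries amplitude 0 in the final state.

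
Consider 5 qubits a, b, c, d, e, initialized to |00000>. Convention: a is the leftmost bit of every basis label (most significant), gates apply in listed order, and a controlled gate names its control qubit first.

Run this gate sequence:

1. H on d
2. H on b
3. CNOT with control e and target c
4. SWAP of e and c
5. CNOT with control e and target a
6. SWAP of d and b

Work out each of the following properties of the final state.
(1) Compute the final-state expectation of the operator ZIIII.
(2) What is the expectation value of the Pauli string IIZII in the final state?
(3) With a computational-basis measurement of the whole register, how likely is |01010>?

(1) In the final state, ZIIII has expectation 1.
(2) The observable IIZII averages to 1.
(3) The probability of measuring |01010> is 1/4.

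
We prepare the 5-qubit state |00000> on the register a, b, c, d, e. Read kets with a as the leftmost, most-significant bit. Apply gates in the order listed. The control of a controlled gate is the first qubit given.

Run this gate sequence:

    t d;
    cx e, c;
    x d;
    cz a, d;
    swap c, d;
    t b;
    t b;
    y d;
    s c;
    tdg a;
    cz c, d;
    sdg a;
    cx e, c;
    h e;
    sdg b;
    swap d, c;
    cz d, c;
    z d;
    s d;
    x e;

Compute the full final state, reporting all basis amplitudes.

The resulting statevector has amplitude sqrt(2)*I/2 on |00110>, sqrt(2)*I/2 on |00111>, and 0 on every other basis state.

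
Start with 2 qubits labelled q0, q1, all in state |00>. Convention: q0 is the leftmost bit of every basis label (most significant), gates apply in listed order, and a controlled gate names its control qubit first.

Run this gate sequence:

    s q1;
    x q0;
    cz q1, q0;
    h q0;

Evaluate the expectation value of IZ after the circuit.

The observable IZ averages to 1.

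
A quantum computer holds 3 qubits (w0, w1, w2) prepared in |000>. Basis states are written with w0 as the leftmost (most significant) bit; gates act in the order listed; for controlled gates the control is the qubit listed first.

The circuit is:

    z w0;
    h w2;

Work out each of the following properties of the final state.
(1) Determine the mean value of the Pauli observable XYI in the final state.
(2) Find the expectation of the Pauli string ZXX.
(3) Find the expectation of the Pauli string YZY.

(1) The expectation value of XYI is 0.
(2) The observable ZXX averages to 0.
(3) The observable YZY averages to 0.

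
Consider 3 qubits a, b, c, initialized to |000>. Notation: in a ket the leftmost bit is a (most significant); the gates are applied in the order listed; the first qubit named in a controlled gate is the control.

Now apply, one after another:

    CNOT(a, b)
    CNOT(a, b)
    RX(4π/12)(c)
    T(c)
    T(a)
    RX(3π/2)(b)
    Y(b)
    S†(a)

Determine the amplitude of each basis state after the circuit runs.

The final amplitudes are -sqrt(6)/4 on |000>, sqrt(2)*exp(3*I*pi/4)/4 on |001>, -sqrt(6)*I/4 on |010>, -sqrt(2)*exp(I*pi/4)/4 on |011>, 0 on |100>, 0 on |101>, 0 on |110>, 0 on |111>. Key observation: the block from step 1 through step 2 cancels to the identity and can be dropped.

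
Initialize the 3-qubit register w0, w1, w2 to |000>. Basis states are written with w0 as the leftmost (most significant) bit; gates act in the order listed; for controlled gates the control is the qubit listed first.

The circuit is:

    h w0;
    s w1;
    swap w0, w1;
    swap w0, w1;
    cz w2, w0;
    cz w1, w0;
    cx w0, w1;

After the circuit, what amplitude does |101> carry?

The final state's coefficient on |101> equals 0. Key observation: gates 3-4 undo each other exactly, leaving only the rest of the circuit to track.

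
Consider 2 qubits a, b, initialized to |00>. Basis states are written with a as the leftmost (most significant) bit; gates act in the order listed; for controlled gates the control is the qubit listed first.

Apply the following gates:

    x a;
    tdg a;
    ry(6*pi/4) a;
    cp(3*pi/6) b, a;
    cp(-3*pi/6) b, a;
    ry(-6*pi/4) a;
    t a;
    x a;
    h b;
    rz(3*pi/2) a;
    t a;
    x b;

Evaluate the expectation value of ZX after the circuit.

The expectation value of ZX is 1. Key observation: gates 1-8 undo each other exactly, leaving only the rest of the circuit to track.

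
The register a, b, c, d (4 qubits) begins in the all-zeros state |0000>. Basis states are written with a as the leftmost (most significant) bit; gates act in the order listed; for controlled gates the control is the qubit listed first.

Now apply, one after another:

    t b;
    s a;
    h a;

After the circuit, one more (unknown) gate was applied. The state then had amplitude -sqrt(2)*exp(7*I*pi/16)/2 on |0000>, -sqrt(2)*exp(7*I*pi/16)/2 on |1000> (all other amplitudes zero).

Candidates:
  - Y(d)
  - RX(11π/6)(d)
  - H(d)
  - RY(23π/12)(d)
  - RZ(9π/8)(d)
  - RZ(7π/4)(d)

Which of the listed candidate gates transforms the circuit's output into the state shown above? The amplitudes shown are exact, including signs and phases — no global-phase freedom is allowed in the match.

It was RZ(9π/8)(d) that produced the state shown.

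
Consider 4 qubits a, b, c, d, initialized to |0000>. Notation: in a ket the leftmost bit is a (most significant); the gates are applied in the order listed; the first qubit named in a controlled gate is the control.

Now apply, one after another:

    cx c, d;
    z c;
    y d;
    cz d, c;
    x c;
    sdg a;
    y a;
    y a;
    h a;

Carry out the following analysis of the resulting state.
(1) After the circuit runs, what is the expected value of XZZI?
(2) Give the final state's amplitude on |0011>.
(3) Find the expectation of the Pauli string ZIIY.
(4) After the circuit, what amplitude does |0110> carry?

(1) In the final state, XZZI has expectation -1.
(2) The final state's coefficient on |0011> equals sqrt(2)*I/2.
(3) In the final state, ZIIY has expectation 0.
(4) |0110> carries amplitude 0 in the final state.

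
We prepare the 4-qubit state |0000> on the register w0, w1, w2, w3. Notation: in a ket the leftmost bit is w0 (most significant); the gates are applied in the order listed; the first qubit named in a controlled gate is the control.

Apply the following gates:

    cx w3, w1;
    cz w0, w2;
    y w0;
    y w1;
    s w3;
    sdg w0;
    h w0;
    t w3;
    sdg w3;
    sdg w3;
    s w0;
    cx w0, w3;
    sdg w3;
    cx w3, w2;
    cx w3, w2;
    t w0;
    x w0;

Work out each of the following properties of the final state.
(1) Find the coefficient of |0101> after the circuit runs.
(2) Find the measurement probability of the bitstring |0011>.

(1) The amplitude on |0101> is -sqrt(2)*exp(3*I*pi/4)/2. Key observation: gates 14-15 undo each other exactly, leaving only the rest of the circuit to track.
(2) The probability of measuring |0011> is 0.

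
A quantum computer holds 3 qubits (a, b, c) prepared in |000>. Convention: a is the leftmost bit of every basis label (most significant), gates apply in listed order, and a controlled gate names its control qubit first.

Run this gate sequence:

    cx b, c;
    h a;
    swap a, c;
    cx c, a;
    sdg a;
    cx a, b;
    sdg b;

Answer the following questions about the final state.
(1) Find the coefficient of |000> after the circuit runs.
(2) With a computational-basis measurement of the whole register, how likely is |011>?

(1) |000> carries amplitude sqrt(2)/2 in the final state.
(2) Outcome |011> occurs with probability 0.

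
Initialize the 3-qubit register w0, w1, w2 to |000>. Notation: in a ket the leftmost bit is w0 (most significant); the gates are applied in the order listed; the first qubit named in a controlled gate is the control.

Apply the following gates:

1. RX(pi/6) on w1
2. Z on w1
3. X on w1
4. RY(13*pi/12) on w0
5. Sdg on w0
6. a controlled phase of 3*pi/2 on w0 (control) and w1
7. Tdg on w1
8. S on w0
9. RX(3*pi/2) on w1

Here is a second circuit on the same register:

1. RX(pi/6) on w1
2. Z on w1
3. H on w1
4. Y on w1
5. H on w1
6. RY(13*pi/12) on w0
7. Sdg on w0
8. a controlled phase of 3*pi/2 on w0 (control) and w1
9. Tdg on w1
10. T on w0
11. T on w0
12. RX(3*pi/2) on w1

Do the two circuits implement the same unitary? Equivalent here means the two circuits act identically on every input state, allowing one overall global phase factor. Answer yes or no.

No, they are not equivalent — no single phase factor reconciles the two unitaries.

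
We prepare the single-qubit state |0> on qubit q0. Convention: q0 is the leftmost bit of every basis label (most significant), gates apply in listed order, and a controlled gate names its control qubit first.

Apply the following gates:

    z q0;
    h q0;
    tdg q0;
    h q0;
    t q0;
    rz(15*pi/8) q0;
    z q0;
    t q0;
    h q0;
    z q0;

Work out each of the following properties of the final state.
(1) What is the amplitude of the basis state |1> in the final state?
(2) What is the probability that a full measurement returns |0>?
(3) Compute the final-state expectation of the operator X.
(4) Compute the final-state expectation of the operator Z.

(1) |1> carries amplitude sqrt(2)*exp(-13*I*pi/16)/4 - sqrt(2)*exp(13*I*pi/16)/4 - sqrt(2)*exp(-15*I*pi/16)/4 - sqrt(2)*exp(-9*I*pi/16)/4 in the final state.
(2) Outcome |0> occurs with probability sqrt(2 - sqrt(2))/8 + sqrt(sqrt(2) + 2)/8 + 1/2.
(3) The observable X averages to -sqrt(2)/2.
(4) In the final state, Z has expectation sqrt(2 - sqrt(2))/4 + sqrt(sqrt(2) + 2)/4.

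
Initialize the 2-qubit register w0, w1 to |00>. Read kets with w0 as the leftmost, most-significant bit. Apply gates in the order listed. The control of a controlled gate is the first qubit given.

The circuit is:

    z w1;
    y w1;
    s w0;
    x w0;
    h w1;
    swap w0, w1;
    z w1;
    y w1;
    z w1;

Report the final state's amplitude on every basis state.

After the circuit, the state carries amplitude -sqrt(2)/2 on |00>, 0 on |01>, sqrt(2)/2 on |10>, 0 on |11>.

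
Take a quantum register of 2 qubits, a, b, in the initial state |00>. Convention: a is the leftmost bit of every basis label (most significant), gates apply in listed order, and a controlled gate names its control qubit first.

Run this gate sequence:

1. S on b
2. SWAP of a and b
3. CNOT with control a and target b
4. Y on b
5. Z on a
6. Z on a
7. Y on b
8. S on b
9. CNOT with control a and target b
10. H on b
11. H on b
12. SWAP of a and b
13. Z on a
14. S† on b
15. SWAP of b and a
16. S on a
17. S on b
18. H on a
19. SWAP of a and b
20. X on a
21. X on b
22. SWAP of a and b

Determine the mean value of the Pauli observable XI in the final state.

The observable XI averages to 1.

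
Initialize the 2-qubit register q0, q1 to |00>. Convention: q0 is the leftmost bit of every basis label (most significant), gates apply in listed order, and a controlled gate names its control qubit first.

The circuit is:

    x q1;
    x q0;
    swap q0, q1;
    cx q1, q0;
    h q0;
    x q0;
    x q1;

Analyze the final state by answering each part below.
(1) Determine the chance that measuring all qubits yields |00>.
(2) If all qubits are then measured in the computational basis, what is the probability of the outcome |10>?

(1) The probability of measuring |00> is 1/2.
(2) A full measurement returns |10> with probability 1/2.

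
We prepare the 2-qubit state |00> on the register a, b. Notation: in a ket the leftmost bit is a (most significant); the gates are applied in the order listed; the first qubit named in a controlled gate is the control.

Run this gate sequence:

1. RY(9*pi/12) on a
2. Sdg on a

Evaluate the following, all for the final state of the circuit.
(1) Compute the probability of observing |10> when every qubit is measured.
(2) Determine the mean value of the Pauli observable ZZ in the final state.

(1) A full measurement returns |10> with probability sqrt(2)/4 + 1/2.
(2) In the final state, ZZ has expectation -sqrt(2)/2.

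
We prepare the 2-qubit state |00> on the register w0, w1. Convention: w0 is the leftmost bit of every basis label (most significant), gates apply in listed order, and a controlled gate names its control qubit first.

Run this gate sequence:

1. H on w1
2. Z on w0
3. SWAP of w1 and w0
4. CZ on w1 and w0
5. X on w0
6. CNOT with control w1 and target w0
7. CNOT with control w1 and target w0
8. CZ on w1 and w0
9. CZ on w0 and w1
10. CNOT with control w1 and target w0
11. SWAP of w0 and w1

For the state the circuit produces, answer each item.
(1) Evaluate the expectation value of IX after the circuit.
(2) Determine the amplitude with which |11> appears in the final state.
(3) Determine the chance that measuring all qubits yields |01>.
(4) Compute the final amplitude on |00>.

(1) The observable IX averages to 1.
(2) The amplitude on |11> is 0.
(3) The probability of measuring |01> is 1/2.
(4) The final state's coefficient on |00> equals sqrt(2)/2.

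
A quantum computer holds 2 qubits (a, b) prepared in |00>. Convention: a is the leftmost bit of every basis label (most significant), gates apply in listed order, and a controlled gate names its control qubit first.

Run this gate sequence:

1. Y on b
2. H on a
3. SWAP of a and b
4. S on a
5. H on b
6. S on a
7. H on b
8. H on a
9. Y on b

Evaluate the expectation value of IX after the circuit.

In the final state, IX has expectation -1.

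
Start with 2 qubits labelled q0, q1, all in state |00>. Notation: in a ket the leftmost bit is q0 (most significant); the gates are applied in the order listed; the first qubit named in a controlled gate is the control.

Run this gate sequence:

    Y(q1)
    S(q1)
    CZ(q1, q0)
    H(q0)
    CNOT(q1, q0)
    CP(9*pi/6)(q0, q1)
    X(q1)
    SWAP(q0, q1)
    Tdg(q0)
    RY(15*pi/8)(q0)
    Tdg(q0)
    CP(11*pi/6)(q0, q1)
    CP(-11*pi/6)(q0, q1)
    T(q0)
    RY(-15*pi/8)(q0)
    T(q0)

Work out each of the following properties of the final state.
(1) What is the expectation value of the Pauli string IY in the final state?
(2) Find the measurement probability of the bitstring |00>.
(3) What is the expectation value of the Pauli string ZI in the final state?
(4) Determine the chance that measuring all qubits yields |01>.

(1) The observable IY averages to -1. Key observation: the block from step 9 through step 16 cancels to the identity and can be dropped.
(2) A full measurement returns |00> with probability 1/2.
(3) The observable ZI averages to 1.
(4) Outcome |01> occurs with probability 1/2.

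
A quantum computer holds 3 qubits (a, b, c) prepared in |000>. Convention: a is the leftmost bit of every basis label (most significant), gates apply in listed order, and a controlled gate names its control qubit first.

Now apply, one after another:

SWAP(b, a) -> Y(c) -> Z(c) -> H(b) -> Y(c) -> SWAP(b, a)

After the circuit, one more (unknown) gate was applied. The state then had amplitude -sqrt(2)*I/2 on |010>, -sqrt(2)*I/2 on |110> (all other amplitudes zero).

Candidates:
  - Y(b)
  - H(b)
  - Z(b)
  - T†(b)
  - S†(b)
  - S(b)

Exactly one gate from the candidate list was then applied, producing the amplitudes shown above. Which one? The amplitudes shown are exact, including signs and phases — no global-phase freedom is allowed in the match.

The applied gate was Y(b).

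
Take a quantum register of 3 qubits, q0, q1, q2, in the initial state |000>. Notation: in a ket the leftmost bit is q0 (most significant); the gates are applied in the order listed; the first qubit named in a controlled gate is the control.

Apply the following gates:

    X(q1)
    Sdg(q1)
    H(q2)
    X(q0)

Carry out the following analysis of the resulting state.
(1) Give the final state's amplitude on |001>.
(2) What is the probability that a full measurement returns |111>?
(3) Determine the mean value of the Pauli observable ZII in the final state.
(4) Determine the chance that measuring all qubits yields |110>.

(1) The final state's coefficient on |001> equals 0.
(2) The probability of measuring |111> is 1/2.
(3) The observable ZII averages to -1.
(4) Outcome |110> occurs with probability 1/2.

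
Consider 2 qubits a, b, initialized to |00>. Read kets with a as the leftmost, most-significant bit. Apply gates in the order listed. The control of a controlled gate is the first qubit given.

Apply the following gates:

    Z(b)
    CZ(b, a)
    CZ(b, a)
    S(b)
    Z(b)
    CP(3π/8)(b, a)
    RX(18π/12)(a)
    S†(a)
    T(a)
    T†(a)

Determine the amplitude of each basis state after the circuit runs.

The final amplitudes are -sqrt(2)/2 on |00>, 0 on |01>, -sqrt(2)/2 on |10>, 0 on |11>. Key observation: the block from step 2 through step 3 cancels to the identity and can be dropped.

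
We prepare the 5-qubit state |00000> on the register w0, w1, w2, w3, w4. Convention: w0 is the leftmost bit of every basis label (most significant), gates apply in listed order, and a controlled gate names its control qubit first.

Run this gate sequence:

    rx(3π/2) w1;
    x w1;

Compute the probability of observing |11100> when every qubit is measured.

The probability of measuring |11100> is 0.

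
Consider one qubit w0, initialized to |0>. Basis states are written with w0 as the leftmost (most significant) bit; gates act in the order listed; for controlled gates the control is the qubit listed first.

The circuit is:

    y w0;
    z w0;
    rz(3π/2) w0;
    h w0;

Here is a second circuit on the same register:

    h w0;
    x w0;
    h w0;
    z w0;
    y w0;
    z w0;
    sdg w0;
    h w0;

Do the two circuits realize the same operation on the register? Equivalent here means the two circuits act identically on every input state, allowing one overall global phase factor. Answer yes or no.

Yes, they are equivalent — the unitaries differ by at most a global phase.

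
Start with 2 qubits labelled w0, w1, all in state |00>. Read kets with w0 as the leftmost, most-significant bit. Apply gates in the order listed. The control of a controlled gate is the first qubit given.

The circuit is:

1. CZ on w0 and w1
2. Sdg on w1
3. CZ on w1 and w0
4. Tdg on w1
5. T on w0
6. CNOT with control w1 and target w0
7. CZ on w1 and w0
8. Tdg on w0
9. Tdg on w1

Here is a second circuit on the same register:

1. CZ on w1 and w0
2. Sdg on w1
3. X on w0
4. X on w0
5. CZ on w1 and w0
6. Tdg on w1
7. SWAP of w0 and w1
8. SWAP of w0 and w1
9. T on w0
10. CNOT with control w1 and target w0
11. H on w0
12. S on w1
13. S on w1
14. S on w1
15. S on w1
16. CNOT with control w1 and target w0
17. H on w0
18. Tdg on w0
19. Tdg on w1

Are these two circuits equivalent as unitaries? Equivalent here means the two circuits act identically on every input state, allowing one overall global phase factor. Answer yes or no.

Yes, they are equivalent — the unitaries differ by at most a global phase.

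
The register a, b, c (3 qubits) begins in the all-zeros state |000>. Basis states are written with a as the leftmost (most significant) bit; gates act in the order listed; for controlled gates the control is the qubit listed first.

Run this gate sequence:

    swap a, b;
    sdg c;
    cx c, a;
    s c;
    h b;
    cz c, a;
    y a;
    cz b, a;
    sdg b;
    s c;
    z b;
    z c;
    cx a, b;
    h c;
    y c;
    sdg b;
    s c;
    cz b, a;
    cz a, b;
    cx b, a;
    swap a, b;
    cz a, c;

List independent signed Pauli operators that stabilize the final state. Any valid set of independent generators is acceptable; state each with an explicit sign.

One valid set of independent stabilizer generators is +XXZ, +IZY, -ZZI (any independent generating set of the same group is equally correct).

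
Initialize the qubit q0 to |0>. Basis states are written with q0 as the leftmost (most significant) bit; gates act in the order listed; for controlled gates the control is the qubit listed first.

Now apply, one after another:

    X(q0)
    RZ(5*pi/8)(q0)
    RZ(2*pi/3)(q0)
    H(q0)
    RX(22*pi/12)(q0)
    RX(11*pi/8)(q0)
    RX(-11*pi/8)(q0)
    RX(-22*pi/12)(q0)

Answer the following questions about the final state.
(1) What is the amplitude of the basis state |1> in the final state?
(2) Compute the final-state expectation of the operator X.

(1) The final state's coefficient on |1> equals -sqrt(2)*exp(31*I*pi/48)/2. Key observation: steps 5-8 multiply out to the identity, so the circuit reduces to the remaining gates.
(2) In the final state, X has expectation -1.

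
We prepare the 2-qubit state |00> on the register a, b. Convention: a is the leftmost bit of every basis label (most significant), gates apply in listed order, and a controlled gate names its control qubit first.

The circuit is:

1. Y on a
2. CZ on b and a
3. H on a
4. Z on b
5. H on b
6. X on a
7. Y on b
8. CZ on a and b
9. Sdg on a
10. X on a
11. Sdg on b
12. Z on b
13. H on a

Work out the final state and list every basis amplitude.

The resulting statevector has amplitude sqrt(2)*(-1 - I)/4 on |00>, sqrt(2)*(1 + I)/4 on |01>, sqrt(2)*(1 - I)/4 on |10>, sqrt(2)*(1 - I)/4 on |11>.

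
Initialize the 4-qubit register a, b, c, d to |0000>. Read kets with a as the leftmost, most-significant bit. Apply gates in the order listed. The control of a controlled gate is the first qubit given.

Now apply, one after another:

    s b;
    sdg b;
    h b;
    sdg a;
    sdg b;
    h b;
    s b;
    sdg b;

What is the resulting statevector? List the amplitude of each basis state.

After the circuit, the state carries amplitude 1/2 - I/2 on |0000>, 1/2 + I/2 on |0100>, and 0 on every other basis state.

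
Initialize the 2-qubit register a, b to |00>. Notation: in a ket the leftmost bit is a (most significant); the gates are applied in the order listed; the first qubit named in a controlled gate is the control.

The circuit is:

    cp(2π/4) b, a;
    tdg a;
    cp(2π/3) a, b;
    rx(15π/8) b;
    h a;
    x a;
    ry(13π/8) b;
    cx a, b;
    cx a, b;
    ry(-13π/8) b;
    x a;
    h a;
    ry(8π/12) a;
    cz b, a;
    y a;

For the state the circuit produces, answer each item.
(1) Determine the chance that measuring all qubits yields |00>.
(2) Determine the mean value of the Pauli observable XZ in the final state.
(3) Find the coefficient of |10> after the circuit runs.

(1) A full measurement returns |00> with probability 3*sqrt(sqrt(2) + 2)/16 + 3/8.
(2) In the final state, XZ has expectation -sqrt(3)*cos(pi/16)**2*cos(3*pi/16)**4/2 - sqrt(3)*sin(3*pi/16)**2*cos(pi/16)**2*cos(3*pi/16)**2 - sqrt(3)*sin(3*pi/16)**4*cos(pi/16)**2/2 - sqrt(3)*sin(pi/16)**2*cos(3*pi/16)**4/2 - sqrt(3)*sin(pi/16)**2*sin(3*pi/16)**2*cos(3*pi/16)**2 - sqrt(3)*sin(pi/16)**2*sin(3*pi/16)**4/2.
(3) The final state's coefficient on |10> equals -I*cos(pi/16)/2.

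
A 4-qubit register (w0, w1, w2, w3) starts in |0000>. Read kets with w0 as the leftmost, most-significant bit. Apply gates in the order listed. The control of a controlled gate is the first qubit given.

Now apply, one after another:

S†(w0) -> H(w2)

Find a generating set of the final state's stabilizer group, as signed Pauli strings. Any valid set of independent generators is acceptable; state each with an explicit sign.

One valid set of independent stabilizer generators is +IIXI, +ZIII, +IZII, +IIIZ (any independent generating set of the same group is equally correct).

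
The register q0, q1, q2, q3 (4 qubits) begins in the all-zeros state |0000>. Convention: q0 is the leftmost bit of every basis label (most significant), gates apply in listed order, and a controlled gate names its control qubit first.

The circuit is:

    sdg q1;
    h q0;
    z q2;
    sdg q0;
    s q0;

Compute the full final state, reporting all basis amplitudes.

The resulting statevector has amplitude sqrt(2)/2 on |0000>, sqrt(2)/2 on |1000>, and 0 on every other basis state.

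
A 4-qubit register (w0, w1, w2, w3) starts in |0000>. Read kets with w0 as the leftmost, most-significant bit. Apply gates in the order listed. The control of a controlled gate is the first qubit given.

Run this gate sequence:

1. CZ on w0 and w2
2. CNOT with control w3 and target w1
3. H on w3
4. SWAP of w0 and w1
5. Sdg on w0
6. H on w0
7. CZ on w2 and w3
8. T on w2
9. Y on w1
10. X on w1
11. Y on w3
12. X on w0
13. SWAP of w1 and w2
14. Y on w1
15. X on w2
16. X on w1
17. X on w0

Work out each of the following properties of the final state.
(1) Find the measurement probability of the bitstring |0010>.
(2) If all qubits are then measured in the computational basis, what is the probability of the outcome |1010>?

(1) The probability of measuring |0010> is 1/4.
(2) The probability of measuring |1010> is 1/4.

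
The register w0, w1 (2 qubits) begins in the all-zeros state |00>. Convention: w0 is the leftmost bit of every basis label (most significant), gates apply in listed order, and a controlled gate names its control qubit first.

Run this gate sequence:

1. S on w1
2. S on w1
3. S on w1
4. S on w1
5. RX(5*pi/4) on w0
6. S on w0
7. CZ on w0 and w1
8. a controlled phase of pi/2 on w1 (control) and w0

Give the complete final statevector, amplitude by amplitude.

The resulting statevector has amplitude -sqrt(2 - sqrt(2))/2 on |00>, 0 on |01>, sqrt(sqrt(2) + 2)/2 on |10>, 0 on |11>. Key observation: steps 1-4 multiply out to the identity, so the circuit reduces to the remaining gates.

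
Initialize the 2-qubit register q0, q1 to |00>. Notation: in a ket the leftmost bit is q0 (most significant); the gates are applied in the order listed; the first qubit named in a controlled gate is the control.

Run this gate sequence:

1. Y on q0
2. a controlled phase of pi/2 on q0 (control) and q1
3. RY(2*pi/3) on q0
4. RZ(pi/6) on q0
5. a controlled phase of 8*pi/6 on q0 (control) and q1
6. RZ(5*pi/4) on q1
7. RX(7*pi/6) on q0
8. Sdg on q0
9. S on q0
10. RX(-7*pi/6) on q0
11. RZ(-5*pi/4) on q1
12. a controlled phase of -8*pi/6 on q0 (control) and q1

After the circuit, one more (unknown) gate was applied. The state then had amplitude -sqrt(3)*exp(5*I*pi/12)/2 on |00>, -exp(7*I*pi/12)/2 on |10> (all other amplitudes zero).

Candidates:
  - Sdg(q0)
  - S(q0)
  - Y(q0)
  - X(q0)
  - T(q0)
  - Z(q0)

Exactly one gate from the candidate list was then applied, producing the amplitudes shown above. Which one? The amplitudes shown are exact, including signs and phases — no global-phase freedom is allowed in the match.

The applied gate was Z(q0).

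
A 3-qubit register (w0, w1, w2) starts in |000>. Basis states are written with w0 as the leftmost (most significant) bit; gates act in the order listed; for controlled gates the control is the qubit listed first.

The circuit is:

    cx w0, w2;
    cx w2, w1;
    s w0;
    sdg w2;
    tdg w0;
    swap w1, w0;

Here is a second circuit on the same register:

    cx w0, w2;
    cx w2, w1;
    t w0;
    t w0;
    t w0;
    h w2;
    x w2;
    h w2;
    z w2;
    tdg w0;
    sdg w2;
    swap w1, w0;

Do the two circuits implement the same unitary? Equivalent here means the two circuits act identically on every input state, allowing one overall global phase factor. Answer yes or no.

No, they are not equivalent — no single phase factor reconciles the two unitaries.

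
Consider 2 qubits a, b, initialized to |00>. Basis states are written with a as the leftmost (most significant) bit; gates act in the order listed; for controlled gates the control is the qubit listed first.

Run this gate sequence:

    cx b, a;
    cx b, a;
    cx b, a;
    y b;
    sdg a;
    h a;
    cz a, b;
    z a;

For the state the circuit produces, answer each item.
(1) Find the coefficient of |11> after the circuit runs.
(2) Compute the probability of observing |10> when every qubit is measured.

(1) |11> carries amplitude sqrt(2)*I/2 in the final state.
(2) A full measurement returns |10> with probability 0.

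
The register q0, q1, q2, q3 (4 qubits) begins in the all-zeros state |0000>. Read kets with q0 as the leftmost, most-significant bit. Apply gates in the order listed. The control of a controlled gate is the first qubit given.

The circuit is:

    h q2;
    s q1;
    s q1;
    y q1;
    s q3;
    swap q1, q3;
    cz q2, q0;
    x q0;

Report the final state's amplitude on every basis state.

The resulting statevector has amplitude sqrt(2)*I/2 on |1001>, sqrt(2)*I/2 on |1011>, and 0 on every other basis state.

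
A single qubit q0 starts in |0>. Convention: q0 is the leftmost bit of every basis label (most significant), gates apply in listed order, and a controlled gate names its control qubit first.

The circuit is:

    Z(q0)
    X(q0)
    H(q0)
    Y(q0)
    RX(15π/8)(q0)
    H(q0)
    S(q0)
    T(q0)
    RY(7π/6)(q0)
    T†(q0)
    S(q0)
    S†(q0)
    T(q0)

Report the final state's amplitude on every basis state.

After the circuit, the state carries amplitude -sqrt(6)*sin(pi/16)/4 + sqrt(2)*sin(pi/16)/4 - sqrt(2)*I*cos(pi/16)/4 + sqrt(6)*I*cos(pi/16)/4 on |0>, sqrt(2)*sin(pi/16)/4 + sqrt(6)*sin(pi/16)/4 - sqrt(6)*I*cos(pi/16)/4 - sqrt(2)*I*cos(pi/16)/4 on |1>. Key observation: the block from step 10 through step 13 cancels to the identity and can be dropped.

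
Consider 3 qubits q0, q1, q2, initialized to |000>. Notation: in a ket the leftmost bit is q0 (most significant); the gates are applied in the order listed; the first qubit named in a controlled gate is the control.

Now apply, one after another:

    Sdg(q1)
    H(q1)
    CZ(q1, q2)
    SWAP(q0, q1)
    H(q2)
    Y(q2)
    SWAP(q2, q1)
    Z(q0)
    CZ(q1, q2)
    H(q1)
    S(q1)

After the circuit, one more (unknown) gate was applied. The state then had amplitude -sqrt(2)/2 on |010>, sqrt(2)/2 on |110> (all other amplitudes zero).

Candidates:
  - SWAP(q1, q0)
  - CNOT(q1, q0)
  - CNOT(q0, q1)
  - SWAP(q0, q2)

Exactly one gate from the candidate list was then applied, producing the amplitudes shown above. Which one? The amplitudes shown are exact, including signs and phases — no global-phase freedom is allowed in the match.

It was CNOT(q1, q0) that produced the state shown.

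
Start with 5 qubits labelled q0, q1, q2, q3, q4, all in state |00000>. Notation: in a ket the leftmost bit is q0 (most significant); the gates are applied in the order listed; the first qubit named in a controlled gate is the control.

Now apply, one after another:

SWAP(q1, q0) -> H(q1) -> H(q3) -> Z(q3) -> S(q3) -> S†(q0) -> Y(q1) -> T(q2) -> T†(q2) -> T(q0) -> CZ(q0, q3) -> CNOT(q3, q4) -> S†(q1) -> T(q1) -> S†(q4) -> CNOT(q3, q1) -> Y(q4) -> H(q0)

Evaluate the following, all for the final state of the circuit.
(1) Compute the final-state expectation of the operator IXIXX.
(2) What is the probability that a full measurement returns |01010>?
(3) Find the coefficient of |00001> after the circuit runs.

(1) In the final state, IXIXX has expectation 1.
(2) The probability of measuring |01010> is 1/8.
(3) The amplitude on |00001> is sqrt(2)/4.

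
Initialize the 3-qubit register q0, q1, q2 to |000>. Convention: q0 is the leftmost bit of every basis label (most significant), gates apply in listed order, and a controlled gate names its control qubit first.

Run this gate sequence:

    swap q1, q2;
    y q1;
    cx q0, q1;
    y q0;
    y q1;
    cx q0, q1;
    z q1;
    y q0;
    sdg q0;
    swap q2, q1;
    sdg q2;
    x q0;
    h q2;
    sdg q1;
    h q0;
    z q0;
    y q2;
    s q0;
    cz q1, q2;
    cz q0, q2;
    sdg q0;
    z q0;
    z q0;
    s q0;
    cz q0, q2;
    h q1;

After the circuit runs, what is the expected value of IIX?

The expectation value of IIX is 1. Key observation: steps 20-25 multiply out to the identity, so the circuit reduces to the remaining gates.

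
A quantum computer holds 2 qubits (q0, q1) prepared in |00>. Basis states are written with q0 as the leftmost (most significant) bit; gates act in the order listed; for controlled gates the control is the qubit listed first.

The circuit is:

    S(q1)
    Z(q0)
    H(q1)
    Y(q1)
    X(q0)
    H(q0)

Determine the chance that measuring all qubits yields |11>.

Outcome |11> occurs with probability 1/4.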